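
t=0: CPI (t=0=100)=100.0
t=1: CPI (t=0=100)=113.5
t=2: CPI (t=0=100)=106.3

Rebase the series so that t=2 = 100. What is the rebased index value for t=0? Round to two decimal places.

94.07

Rebased(t=0) = 100.0 / 106.3 × 100 = 94.0734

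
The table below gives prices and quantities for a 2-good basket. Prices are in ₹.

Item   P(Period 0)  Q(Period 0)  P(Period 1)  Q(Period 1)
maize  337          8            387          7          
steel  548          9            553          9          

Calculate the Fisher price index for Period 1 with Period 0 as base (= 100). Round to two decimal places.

Laspeyres component (base-period weights):
ΣP(Period 1)Q(Period 0) = 387×8 + 553×9 = 3096 + 4977 = 8073
ΣP(Period 0)Q(Period 0) = 337×8 + 548×9 = 2696 + 4932 = 7628
L = 8073 / 7628 × 100 = 105.8338
Paasche component (current-period weights):
ΣP(Period 1)Q(Period 1) = 387×7 + 553×9 = 2709 + 4977 = 7686
ΣP(Period 0)Q(Period 1) = 337×7 + 548×9 = 2359 + 4932 = 7291
P = 7686 / 7291 × 100 = 105.4176
Fisher = √(L × P) = √(105.8338 × 105.4176) = 105.6255

105.63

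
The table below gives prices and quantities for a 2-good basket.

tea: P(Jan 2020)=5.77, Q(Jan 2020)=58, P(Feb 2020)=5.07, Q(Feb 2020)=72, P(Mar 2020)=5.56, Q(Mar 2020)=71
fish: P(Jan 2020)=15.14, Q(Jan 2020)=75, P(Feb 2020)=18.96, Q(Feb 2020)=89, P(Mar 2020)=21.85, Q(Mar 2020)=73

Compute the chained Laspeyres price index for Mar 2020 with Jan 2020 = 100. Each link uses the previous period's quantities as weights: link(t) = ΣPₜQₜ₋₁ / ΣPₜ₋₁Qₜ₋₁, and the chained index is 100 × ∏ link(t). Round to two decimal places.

Link Jan 2020→Feb 2020:
ΣP(Feb 2020)Q(Jan 2020) = 5.07×58 + 18.96×75 = 294.06 + 1422 = 1716.06
ΣP(Jan 2020)Q(Jan 2020) = 5.77×58 + 15.14×75 = 334.66 + 1135.5 = 1470.16
link = 1716.06/1470.16 = 1.167261
Link Feb 2020→Mar 2020:
ΣP(Mar 2020)Q(Feb 2020) = 5.56×72 + 21.85×89 = 400.32 + 1944.65 = 2344.97
ΣP(Feb 2020)Q(Feb 2020) = 5.07×72 + 18.96×89 = 365.04 + 1687.44 = 2052.48
link = 2344.97/2052.48 = 1.142506
Chained index = 100 × 1.167261 × 1.142506 = 133.3602

133.36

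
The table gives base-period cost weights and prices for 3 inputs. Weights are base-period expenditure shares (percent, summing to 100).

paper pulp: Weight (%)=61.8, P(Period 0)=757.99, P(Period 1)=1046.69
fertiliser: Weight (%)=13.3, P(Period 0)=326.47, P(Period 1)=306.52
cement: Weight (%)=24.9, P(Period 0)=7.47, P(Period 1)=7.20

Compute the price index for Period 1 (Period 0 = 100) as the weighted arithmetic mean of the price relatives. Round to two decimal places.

paper pulp: 61.8 × (1046.69/757.99) = 61.8 × 1.380876 = 85.3381
fertiliser: 13.3 × (306.52/326.47) = 13.3 × 0.938892 = 12.4873
cement: 24.9 × (7.20/7.47) = 24.9 × 0.963855 = 24.0000
Index = Σ wᵢ·(p₁ᵢ/p₀ᵢ) = 85.3381 + 12.4873 + 24.0000 = 121.8254

121.83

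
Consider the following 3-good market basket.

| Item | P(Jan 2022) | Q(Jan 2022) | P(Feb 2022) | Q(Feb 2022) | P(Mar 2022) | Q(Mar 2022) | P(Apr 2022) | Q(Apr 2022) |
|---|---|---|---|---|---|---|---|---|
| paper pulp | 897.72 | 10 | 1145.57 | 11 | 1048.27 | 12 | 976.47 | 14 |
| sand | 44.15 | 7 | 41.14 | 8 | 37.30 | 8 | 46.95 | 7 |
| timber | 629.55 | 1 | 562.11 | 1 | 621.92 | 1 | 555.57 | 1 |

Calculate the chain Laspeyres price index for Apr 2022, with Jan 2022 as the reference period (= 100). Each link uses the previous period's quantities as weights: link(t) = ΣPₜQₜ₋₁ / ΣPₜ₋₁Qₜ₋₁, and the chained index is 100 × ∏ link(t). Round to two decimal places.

Link Jan 2022→Feb 2022:
ΣP(Feb 2022)Q(Jan 2022) = 1145.57×10 + 41.14×7 + 562.11×1 = 11455.7 + 287.98 + 562.11 = 12305.79
ΣP(Jan 2022)Q(Jan 2022) = 897.72×10 + 44.15×7 + 629.55×1 = 8977.2 + 309.05 + 629.55 = 9915.8
link = 12305.79/9915.8 = 1.241028
Link Feb 2022→Mar 2022:
ΣP(Mar 2022)Q(Feb 2022) = 1048.27×11 + 37.30×8 + 621.92×1 = 11530.97 + 298.4 + 621.92 = 12451.29
ΣP(Feb 2022)Q(Feb 2022) = 1145.57×11 + 41.14×8 + 562.11×1 = 12601.27 + 329.12 + 562.11 = 13492.5
link = 12451.29/13492.5 = 0.922830
Link Mar 2022→Apr 2022:
ΣP(Apr 2022)Q(Mar 2022) = 976.47×12 + 46.95×8 + 555.57×1 = 11717.64 + 375.6 + 555.57 = 12648.81
ΣP(Mar 2022)Q(Mar 2022) = 1048.27×12 + 37.30×8 + 621.92×1 = 12579.24 + 298.4 + 621.92 = 13499.56
link = 12648.81/13499.56 = 0.936979
Chained index = 100 × 1.241028 × 0.922830 × 0.936979 = 107.3084

107.31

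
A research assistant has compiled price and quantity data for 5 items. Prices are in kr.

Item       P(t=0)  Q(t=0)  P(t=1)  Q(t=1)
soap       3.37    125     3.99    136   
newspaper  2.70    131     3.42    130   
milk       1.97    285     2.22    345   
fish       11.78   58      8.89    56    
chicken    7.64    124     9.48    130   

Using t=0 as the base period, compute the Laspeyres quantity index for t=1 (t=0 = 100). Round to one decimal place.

Laspeyres quantity index uses base-period prices as weights.
ΣP(t=0)·Q(t=1) = 3.37×136 + 2.70×130 + 1.97×345 + 11.78×56 + 7.64×130 = 458.32 + 351 + 679.65 + 659.68 + 993.2 = 3141.85
ΣP(t=0)·Q(t=0) = 3.37×125 + 2.70×131 + 1.97×285 + 11.78×58 + 7.64×124 = 421.25 + 353.7 + 561.45 + 683.24 + 947.36 = 2967
Index = 3141.85 / 2967 × 100 = 105.8932

105.9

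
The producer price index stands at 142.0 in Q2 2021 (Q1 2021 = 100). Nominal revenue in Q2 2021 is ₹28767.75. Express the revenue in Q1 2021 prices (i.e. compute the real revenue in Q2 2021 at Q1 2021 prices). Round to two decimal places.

20258.98

Real = Nominal ÷ (Index/100) = 28767.75 ÷ (142.0/100)
     = 28767.75 ÷ 1.420 = 20258.9789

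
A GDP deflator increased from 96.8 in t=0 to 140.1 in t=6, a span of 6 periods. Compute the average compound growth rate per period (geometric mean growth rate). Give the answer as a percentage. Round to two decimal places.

Growth factor = (140.1/96.8)^(1/6) = (1.447314)^(1/6) = 1.063556
Growth rate = 1.063556 − 1 = 0.063556 = 6.3556%

6.36%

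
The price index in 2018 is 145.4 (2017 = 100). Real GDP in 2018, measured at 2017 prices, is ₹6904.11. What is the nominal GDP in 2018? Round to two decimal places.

10038.58

Nominal = Real × (Index/100) = 6904.11 × (145.4/100)
        = 6904.11 × 1.454 = 10038.5759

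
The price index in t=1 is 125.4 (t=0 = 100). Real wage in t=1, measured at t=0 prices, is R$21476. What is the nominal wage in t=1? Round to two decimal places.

Nominal = Real × (Index/100) = 21476 × (125.4/100)
        = 21476 × 1.254 = 26930.9040

26930.90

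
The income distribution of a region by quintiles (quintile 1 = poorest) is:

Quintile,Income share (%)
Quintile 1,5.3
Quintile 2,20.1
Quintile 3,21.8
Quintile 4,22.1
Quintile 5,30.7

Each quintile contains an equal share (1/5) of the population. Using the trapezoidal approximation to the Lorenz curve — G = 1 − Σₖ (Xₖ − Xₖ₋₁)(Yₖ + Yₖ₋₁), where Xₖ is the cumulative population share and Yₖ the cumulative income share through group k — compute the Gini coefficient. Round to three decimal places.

Cumulative income shares Yₖ: 0.0530, 0.2540, 0.4720, 0.6930, 1.0000
Σ (Xₖ−Xₖ₋₁)(Yₖ+Yₖ₋₁) = (1/5)(0.0530+0.0000) + (1/5)(0.2540+0.0530) + (1/5)(0.4720+0.2540) + (1/5)(0.6930+0.4720) + (1/5)(1.0000+0.6930)
  = 0.0106 + 0.0614 + 0.1452 + 0.2330 + 0.3386 = 0.7888
G = 1 − 0.7888 = 0.2112

0.211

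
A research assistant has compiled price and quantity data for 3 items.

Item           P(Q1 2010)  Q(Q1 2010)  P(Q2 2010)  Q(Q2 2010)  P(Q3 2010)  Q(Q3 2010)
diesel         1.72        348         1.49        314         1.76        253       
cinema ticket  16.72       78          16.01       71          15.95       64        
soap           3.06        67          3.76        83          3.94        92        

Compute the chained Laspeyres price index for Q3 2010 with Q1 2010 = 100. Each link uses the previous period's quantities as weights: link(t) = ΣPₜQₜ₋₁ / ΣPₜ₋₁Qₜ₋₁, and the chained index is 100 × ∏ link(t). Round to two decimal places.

Link Q1 2010→Q2 2010:
ΣP(Q2 2010)Q(Q1 2010) = 1.49×348 + 16.01×78 + 3.76×67 = 518.52 + 1248.78 + 251.92 = 2019.22
ΣP(Q1 2010)Q(Q1 2010) = 1.72×348 + 16.72×78 + 3.06×67 = 598.56 + 1304.16 + 205.02 = 2107.74
link = 2019.22/2107.74 = 0.958002
Link Q2 2010→Q3 2010:
ΣP(Q3 2010)Q(Q2 2010) = 1.76×314 + 15.95×71 + 3.94×83 = 552.64 + 1132.45 + 327.02 = 2012.11
ΣP(Q2 2010)Q(Q2 2010) = 1.49×314 + 16.01×71 + 3.76×83 = 467.86 + 1136.71 + 312.08 = 1916.65
link = 2012.11/1916.65 = 1.049806
Chained index = 100 × 0.958002 × 1.049806 = 100.5716

100.57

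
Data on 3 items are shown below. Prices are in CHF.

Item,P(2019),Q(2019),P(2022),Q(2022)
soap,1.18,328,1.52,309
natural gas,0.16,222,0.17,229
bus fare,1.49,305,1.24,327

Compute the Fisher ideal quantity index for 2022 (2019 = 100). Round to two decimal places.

Laspeyres component (base-period weights):
ΣP(2019)Q(2022) = 1.18×309 + 0.16×229 + 1.49×327 = 364.62 + 36.64 + 487.23 = 888.49
ΣP(2019)Q(2019) = 1.18×328 + 0.16×222 + 1.49×305 = 387.04 + 35.52 + 454.45 = 877.01
L = 888.49 / 877.01 × 100 = 101.3090
Paasche component (current-period weights):
ΣP(2022)Q(2022) = 1.52×309 + 0.17×229 + 1.24×327 = 469.68 + 38.93 + 405.48 = 914.09
ΣP(2022)Q(2019) = 1.52×328 + 0.17×222 + 1.24×305 = 498.56 + 37.74 + 378.2 = 914.5
P = 914.09 / 914.5 × 100 = 99.9552
Fisher = √(L × P) = √(101.3090 × 99.9552) = 100.6298

100.63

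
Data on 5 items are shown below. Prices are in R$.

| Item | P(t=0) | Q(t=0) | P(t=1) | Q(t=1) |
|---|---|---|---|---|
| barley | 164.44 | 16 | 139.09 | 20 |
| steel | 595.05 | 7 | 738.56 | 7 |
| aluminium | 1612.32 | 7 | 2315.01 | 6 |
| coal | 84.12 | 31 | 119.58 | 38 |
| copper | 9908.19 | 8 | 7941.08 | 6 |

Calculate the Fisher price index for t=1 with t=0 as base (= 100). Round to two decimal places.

91.83

Laspeyres component (base-period weights):
ΣP(t=1)Q(t=0) = 139.09×16 + 738.56×7 + 2315.01×7 + 119.58×31 + 7941.08×8 = 2225.44 + 5169.92 + 16205.07 + 3706.98 + 63528.64 = 90836.05
ΣP(t=0)Q(t=0) = 164.44×16 + 595.05×7 + 1612.32×7 + 84.12×31 + 9908.19×8 = 2631.04 + 4165.35 + 11286.24 + 2607.72 + 79265.52 = 99955.87
L = 90836.05 / 99955.87 × 100 = 90.8762
Paasche component (current-period weights):
ΣP(t=1)Q(t=1) = 139.09×20 + 738.56×7 + 2315.01×6 + 119.58×38 + 7941.08×6 = 2781.8 + 5169.92 + 13890.06 + 4544.04 + 47646.48 = 74032.3
ΣP(t=0)Q(t=1) = 164.44×20 + 595.05×7 + 1612.32×6 + 84.12×38 + 9908.19×6 = 3288.8 + 4165.35 + 9673.92 + 3196.56 + 59449.14 = 79773.77
P = 74032.3 / 79773.77 × 100 = 92.8028
Fisher = √(L × P) = √(90.8762 × 92.8028) = 91.8344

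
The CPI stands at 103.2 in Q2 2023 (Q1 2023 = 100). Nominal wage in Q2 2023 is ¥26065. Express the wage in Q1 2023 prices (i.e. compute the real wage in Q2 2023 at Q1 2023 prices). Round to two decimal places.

Real = Nominal ÷ (Index/100) = 26065 ÷ (103.2/100)
     = 26065 ÷ 1.032 = 25256.7829

25256.78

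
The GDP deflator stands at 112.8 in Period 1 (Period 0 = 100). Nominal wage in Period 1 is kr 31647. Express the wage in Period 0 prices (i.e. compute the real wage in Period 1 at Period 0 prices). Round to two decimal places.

28055.85

Real = Nominal ÷ (Index/100) = 31647 ÷ (112.8/100)
     = 31647 ÷ 1.128 = 28055.8511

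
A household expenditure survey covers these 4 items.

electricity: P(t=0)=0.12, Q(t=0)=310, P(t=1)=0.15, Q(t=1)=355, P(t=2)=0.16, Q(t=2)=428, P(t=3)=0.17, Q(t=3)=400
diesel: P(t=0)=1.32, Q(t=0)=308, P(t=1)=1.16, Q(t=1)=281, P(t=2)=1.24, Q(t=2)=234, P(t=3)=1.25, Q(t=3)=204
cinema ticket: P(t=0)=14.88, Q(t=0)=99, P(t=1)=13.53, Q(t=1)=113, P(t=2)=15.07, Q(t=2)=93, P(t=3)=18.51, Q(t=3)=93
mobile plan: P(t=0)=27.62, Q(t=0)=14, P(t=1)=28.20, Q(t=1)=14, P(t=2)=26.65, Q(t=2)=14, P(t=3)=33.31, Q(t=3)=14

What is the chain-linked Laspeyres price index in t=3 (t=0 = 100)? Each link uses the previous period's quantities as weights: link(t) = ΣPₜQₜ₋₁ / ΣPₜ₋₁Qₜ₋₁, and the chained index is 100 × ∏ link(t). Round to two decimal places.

119.68

Link t=0→t=1:
ΣP(t=1)Q(t=0) = 0.15×310 + 1.16×308 + 13.53×99 + 28.20×14 = 46.5 + 357.28 + 1339.47 + 394.8 = 2138.05
ΣP(t=0)Q(t=0) = 0.12×310 + 1.32×308 + 14.88×99 + 27.62×14 = 37.2 + 406.56 + 1473.12 + 386.68 = 2303.56
link = 2138.05/2303.56 = 0.928150
Link t=1→t=2:
ΣP(t=2)Q(t=1) = 0.16×355 + 1.24×281 + 15.07×113 + 26.65×14 = 56.8 + 348.44 + 1702.91 + 373.1 = 2481.25
ΣP(t=1)Q(t=1) = 0.15×355 + 1.16×281 + 13.53×113 + 28.20×14 = 53.25 + 325.96 + 1528.89 + 394.8 = 2302.9
link = 2481.25/2302.9 = 1.077446
Link t=2→t=3:
ΣP(t=3)Q(t=2) = 0.17×428 + 1.25×234 + 18.51×93 + 33.31×14 = 72.76 + 292.5 + 1721.43 + 466.34 = 2553.03
ΣP(t=2)Q(t=2) = 0.16×428 + 1.24×234 + 15.07×93 + 26.65×14 = 68.48 + 290.16 + 1401.51 + 373.1 = 2133.25
link = 2553.03/2133.25 = 1.196780
Chained index = 100 × 0.928150 × 1.077446 × 1.196780 = 119.6818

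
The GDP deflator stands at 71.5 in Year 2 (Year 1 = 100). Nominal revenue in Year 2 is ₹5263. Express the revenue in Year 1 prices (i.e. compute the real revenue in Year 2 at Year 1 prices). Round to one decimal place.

Real = Nominal ÷ (Index/100) = 5263 ÷ (71.5/100)
     = 5263 ÷ 0.715 = 7360.8392

7360.8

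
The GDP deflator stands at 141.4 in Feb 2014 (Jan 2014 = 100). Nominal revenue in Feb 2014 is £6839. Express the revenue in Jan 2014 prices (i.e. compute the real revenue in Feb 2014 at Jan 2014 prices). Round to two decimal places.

Real = Nominal ÷ (Index/100) = 6839 ÷ (141.4/100)
     = 6839 ÷ 1.414 = 4836.6337

4836.63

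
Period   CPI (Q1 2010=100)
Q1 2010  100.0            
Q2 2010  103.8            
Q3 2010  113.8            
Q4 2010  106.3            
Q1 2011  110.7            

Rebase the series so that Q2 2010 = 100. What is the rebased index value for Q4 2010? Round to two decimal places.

102.41

Rebased(Q4 2010) = 106.3 / 103.8 × 100 = 102.4085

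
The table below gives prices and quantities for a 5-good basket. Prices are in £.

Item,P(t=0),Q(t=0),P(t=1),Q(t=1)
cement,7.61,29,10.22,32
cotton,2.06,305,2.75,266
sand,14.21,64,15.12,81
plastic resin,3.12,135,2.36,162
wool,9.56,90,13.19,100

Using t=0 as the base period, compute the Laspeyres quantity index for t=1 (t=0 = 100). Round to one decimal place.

Laspeyres quantity index uses base-period prices as weights.
ΣP(t=0)·Q(t=1) = 7.61×32 + 2.06×266 + 14.21×81 + 3.12×162 + 9.56×100 = 243.52 + 547.96 + 1151.01 + 505.44 + 956 = 3403.93
ΣP(t=0)·Q(t=0) = 7.61×29 + 2.06×305 + 14.21×64 + 3.12×135 + 9.56×90 = 220.69 + 628.3 + 909.44 + 421.2 + 860.4 = 3040.03
Index = 3403.93 / 3040.03 × 100 = 111.9703

112.0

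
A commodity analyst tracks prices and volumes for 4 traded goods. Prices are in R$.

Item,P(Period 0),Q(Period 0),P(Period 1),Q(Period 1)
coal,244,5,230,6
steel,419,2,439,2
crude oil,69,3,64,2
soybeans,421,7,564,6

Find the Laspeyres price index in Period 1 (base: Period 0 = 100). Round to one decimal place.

Laspeyres price index uses base-period quantities as weights.
ΣP(Period 1)·Q(Period 0) = 230×5 + 439×2 + 64×3 + 564×7 = 1150 + 878 + 192 + 3948 = 6168
ΣP(Period 0)·Q(Period 0) = 244×5 + 419×2 + 69×3 + 421×7 = 1220 + 838 + 207 + 2947 = 5212
Index = 6168 / 5212 × 100 = 118.3423

118.3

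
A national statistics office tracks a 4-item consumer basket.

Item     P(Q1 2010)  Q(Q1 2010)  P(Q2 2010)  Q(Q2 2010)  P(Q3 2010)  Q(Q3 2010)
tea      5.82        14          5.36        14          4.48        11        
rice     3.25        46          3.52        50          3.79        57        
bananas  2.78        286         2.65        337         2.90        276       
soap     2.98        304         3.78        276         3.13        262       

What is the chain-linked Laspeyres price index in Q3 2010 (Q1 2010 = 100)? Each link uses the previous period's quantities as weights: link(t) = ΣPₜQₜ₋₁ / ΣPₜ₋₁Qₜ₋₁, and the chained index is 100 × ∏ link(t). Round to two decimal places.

106.21

Link Q1 2010→Q2 2010:
ΣP(Q2 2010)Q(Q1 2010) = 5.36×14 + 3.52×46 + 2.65×286 + 3.78×304 = 75.04 + 161.92 + 757.9 + 1149.12 = 2143.98
ΣP(Q1 2010)Q(Q1 2010) = 5.82×14 + 3.25×46 + 2.78×286 + 2.98×304 = 81.48 + 149.5 + 795.08 + 905.92 = 1931.98
link = 2143.98/1931.98 = 1.109732
Link Q2 2010→Q3 2010:
ΣP(Q3 2010)Q(Q2 2010) = 4.48×14 + 3.79×50 + 2.90×337 + 3.13×276 = 62.72 + 189.5 + 977.3 + 863.88 = 2093.4
ΣP(Q2 2010)Q(Q2 2010) = 5.36×14 + 3.52×50 + 2.65×337 + 3.78×276 = 75.04 + 176 + 893.05 + 1043.28 = 2187.37
link = 2093.4/2187.37 = 0.957040
Chained index = 100 × 1.109732 × 0.957040 = 106.2058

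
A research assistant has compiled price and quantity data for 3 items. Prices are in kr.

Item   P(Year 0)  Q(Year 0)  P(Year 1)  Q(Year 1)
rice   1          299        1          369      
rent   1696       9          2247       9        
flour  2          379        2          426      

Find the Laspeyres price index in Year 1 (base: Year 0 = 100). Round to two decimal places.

Laspeyres price index uses base-period quantities as weights.
ΣP(Year 1)·Q(Year 0) = 1×299 + 2247×9 + 2×379 = 299 + 20223 + 758 = 21280
ΣP(Year 0)·Q(Year 0) = 1×299 + 1696×9 + 2×379 = 299 + 15264 + 758 = 16321
Index = 21280 / 16321 × 100 = 130.3842

130.38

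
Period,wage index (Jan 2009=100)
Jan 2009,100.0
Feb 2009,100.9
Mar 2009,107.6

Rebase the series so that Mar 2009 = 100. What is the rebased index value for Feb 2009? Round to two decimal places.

Rebased(Feb 2009) = 100.9 / 107.6 × 100 = 93.7732

93.77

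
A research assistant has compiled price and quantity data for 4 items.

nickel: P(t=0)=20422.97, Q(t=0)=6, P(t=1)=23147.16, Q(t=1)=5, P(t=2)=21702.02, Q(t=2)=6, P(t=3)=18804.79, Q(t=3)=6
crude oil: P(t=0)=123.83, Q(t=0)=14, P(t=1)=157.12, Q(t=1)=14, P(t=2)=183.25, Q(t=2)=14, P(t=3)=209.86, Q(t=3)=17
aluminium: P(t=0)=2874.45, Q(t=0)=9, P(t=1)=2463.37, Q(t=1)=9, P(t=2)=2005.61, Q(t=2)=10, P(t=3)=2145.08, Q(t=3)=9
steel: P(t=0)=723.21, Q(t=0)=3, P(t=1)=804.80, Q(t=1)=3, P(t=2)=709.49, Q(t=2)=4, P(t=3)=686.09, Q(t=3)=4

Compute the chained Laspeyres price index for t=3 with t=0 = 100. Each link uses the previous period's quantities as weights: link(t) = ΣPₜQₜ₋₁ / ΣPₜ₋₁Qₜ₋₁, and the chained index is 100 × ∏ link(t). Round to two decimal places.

Link t=0→t=1:
ΣP(t=1)Q(t=0) = 23147.16×6 + 157.12×14 + 2463.37×9 + 804.80×3 = 138882.96 + 2199.68 + 22170.33 + 2414.4 = 165667.37
ΣP(t=0)Q(t=0) = 20422.97×6 + 123.83×14 + 2874.45×9 + 723.21×3 = 122537.82 + 1733.62 + 25870.05 + 2169.63 = 152311.12
link = 165667.37/152311.12 = 1.087691
Link t=1→t=2:
ΣP(t=2)Q(t=1) = 21702.02×5 + 183.25×14 + 2005.61×9 + 709.49×3 = 108510.1 + 2565.5 + 18050.49 + 2128.47 = 131254.56
ΣP(t=1)Q(t=1) = 23147.16×5 + 157.12×14 + 2463.37×9 + 804.80×3 = 115735.8 + 2199.68 + 22170.33 + 2414.4 = 142520.21
link = 131254.56/142520.21 = 0.920954
Link t=2→t=3:
ΣP(t=3)Q(t=2) = 18804.79×6 + 209.86×14 + 2145.08×10 + 686.09×4 = 112828.74 + 2938.04 + 21450.8 + 2744.36 = 139961.94
ΣP(t=2)Q(t=2) = 21702.02×6 + 183.25×14 + 2005.61×10 + 709.49×4 = 130212.12 + 2565.5 + 20056.1 + 2837.96 = 155671.68
link = 139961.94/155671.68 = 0.899084
Chained index = 100 × 1.087691 × 0.920954 × 0.899084 = 90.0624

90.06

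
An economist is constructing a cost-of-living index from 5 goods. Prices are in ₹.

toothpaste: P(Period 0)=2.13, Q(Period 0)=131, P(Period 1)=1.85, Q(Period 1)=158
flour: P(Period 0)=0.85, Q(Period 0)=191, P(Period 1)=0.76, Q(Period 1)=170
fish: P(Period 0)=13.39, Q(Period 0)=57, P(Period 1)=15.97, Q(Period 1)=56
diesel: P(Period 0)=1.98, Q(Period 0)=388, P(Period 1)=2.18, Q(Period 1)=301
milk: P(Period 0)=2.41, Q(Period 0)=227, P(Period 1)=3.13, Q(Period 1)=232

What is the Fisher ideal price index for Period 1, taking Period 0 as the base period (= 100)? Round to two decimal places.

113.17

Laspeyres component (base-period weights):
ΣP(Period 1)Q(Period 0) = 1.85×131 + 0.76×191 + 15.97×57 + 2.18×388 + 3.13×227 = 242.35 + 145.16 + 910.29 + 845.84 + 710.51 = 2854.15
ΣP(Period 0)Q(Period 0) = 2.13×131 + 0.85×191 + 13.39×57 + 1.98×388 + 2.41×227 = 279.03 + 162.35 + 763.23 + 768.24 + 547.07 = 2519.92
L = 2854.15 / 2519.92 × 100 = 113.2635
Paasche component (current-period weights):
ΣP(Period 1)Q(Period 1) = 1.85×158 + 0.76×170 + 15.97×56 + 2.18×301 + 3.13×232 = 292.3 + 129.2 + 894.32 + 656.18 + 726.16 = 2698.16
ΣP(Period 0)Q(Period 1) = 2.13×158 + 0.85×170 + 13.39×56 + 1.98×301 + 2.41×232 = 336.54 + 144.5 + 749.84 + 595.98 + 559.12 = 2385.98
P = 2698.16 / 2385.98 × 100 = 113.0839
Fisher = √(L × P) = √(113.2635 × 113.0839) = 113.1737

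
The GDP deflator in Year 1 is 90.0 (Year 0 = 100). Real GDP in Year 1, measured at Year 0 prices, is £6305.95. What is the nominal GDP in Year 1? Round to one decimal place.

Nominal = Real × (Index/100) = 6305.95 × (90.0/100)
        = 6305.95 × 0.900 = 5675.3550

5675.4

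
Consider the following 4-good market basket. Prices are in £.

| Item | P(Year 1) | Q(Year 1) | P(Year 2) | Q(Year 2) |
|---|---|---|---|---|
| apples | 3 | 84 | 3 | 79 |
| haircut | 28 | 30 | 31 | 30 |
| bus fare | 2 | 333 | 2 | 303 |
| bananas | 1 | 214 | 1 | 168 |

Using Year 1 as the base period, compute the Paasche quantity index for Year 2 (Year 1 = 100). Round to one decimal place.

Paasche quantity index uses current-period prices as weights.
ΣP(Year 2)·Q(Year 2) = 3×79 + 31×30 + 2×303 + 1×168 = 237 + 930 + 606 + 168 = 1941
ΣP(Year 2)·Q(Year 1) = 3×84 + 31×30 + 2×333 + 1×214 = 252 + 930 + 666 + 214 = 2062
Index = 1941 / 2062 × 100 = 94.1319

94.1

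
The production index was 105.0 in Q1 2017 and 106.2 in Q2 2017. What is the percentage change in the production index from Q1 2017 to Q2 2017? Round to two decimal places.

Change = (106.2 − 105.0) / 105.0 × 100
       = 1.2 / 105.0 × 100 = 1.1429%

1.14%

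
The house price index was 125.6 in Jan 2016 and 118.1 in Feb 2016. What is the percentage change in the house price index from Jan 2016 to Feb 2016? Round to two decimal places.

Change = (118.1 − 125.6) / 125.6 × 100
       = -7.5 / 125.6 × 100 = -5.9713%

-5.97%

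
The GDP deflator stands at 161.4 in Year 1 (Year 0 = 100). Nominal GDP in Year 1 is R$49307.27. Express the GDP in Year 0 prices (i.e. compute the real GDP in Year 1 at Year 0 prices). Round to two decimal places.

Real = Nominal ÷ (Index/100) = 49307.27 ÷ (161.4/100)
     = 49307.27 ÷ 1.614 = 30549.7336

30549.73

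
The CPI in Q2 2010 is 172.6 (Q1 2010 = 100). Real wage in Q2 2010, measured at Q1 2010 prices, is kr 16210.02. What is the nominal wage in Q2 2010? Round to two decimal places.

27978.49

Nominal = Real × (Index/100) = 16210.02 × (172.6/100)
        = 16210.02 × 1.726 = 27978.4945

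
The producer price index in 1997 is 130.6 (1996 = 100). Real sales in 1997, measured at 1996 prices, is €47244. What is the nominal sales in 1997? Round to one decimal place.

61700.7

Nominal = Real × (Index/100) = 47244 × (130.6/100)
        = 47244 × 1.306 = 61700.6640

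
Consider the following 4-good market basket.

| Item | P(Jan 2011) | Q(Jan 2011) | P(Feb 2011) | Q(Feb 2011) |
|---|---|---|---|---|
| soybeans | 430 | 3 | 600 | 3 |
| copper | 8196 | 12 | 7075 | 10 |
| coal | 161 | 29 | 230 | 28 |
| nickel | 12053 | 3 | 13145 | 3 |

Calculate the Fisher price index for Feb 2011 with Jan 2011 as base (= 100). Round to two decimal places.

Laspeyres component (base-period weights):
ΣP(Feb 2011)Q(Jan 2011) = 600×3 + 7075×12 + 230×29 + 13145×3 = 1800 + 84900 + 6670 + 39435 = 132805
ΣP(Jan 2011)Q(Jan 2011) = 430×3 + 8196×12 + 161×29 + 12053×3 = 1290 + 98352 + 4669 + 36159 = 140470
L = 132805 / 140470 × 100 = 94.5433
Paasche component (current-period weights):
ΣP(Feb 2011)Q(Feb 2011) = 600×3 + 7075×10 + 230×28 + 13145×3 = 1800 + 70750 + 6440 + 39435 = 118425
ΣP(Jan 2011)Q(Feb 2011) = 430×3 + 8196×10 + 161×28 + 12053×3 = 1290 + 81960 + 4508 + 36159 = 123917
P = 118425 / 123917 × 100 = 95.5680
Fisher = √(L × P) = √(94.5433 × 95.5680) = 95.0543

95.05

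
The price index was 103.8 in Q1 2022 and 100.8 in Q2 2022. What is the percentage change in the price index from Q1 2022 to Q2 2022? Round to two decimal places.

Change = (100.8 − 103.8) / 103.8 × 100
       = -3.0 / 103.8 × 100 = -2.8902%

-2.89%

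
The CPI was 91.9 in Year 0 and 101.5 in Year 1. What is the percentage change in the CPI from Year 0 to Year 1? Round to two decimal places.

Change = (101.5 − 91.9) / 91.9 × 100
       = 9.6 / 91.9 × 100 = 10.4461%

10.45%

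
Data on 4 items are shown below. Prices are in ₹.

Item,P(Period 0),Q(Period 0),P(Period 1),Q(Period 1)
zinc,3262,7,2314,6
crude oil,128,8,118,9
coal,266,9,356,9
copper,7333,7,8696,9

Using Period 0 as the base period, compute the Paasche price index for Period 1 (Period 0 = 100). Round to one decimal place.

108.2

Paasche price index uses current-period quantities as weights.
ΣP(Period 1)·Q(Period 1) = 2314×6 + 118×9 + 356×9 + 8696×9 = 13884 + 1062 + 3204 + 78264 = 96414
ΣP(Period 0)·Q(Period 1) = 3262×6 + 128×9 + 266×9 + 7333×9 = 19572 + 1152 + 2394 + 65997 = 89115
Index = 96414 / 89115 × 100 = 108.1905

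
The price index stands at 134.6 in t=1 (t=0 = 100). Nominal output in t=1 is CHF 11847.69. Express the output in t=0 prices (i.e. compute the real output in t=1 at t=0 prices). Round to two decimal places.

Real = Nominal ÷ (Index/100) = 11847.69 ÷ (134.6/100)
     = 11847.69 ÷ 1.346 = 8802.1471

8802.15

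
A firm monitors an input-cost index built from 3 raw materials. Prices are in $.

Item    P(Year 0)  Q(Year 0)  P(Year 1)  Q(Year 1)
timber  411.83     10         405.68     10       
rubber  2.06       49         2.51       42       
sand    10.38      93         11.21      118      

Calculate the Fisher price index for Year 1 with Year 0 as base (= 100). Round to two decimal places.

100.87

Laspeyres component (base-period weights):
ΣP(Year 1)Q(Year 0) = 405.68×10 + 2.51×49 + 11.21×93 = 4056.8 + 122.99 + 1042.53 = 5222.32
ΣP(Year 0)Q(Year 0) = 411.83×10 + 2.06×49 + 10.38×93 = 4118.3 + 100.94 + 965.34 = 5184.58
L = 5222.32 / 5184.58 × 100 = 100.7279
Paasche component (current-period weights):
ΣP(Year 1)Q(Year 1) = 405.68×10 + 2.51×42 + 11.21×118 = 4056.8 + 105.42 + 1322.78 = 5485
ΣP(Year 0)Q(Year 1) = 411.83×10 + 2.06×42 + 10.38×118 = 4118.3 + 86.52 + 1224.84 = 5429.66
P = 5485 / 5429.66 × 100 = 101.0192
Fisher = √(L × P) = √(100.7279 × 101.0192) = 100.8735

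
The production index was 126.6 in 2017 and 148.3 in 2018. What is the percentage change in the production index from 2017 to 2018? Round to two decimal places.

17.14%

Change = (148.3 − 126.6) / 126.6 × 100
       = 21.7 / 126.6 × 100 = 17.1406%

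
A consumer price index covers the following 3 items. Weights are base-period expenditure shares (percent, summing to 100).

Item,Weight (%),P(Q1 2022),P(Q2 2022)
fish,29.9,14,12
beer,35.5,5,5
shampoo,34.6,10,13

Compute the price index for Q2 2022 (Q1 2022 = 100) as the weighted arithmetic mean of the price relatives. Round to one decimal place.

fish: 29.9 × (12/14) = 29.9 × 0.857143 = 25.6286
beer: 35.5 × (5/5) = 35.5 × 1.000000 = 35.5000
shampoo: 34.6 × (13/10) = 34.6 × 1.300000 = 44.9800
Index = Σ wᵢ·(p₁ᵢ/p₀ᵢ) = 25.6286 + 35.5000 + 44.9800 = 106.1086

106.1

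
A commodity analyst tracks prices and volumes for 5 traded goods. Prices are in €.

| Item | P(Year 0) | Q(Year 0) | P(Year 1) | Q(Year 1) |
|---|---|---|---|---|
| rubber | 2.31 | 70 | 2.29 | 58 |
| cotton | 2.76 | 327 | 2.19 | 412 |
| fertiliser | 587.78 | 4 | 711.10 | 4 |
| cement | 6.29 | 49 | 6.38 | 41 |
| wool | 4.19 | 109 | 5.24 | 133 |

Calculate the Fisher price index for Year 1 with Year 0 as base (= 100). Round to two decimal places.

109.59

Laspeyres component (base-period weights):
ΣP(Year 1)Q(Year 0) = 2.29×70 + 2.19×327 + 711.10×4 + 6.38×49 + 5.24×109 = 160.3 + 716.13 + 2844.4 + 312.62 + 571.16 = 4604.61
ΣP(Year 0)Q(Year 0) = 2.31×70 + 2.76×327 + 587.78×4 + 6.29×49 + 4.19×109 = 161.7 + 902.52 + 2351.12 + 308.21 + 456.71 = 4180.26
L = 4604.61 / 4180.26 × 100 = 110.1513
Paasche component (current-period weights):
ΣP(Year 1)Q(Year 1) = 2.29×58 + 2.19×412 + 711.10×4 + 6.38×41 + 5.24×133 = 132.82 + 902.28 + 2844.4 + 261.58 + 696.92 = 4838
ΣP(Year 0)Q(Year 1) = 2.31×58 + 2.76×412 + 587.78×4 + 6.29×41 + 4.19×133 = 133.98 + 1137.12 + 2351.12 + 257.89 + 557.27 = 4437.38
P = 4838 / 4437.38 × 100 = 109.0283
Fisher = √(L × P) = √(110.1513 × 109.0283) = 109.5884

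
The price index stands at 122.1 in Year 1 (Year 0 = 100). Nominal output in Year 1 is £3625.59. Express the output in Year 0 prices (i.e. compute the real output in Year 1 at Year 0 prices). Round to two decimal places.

2969.36

Real = Nominal ÷ (Index/100) = 3625.59 ÷ (122.1/100)
     = 3625.59 ÷ 1.221 = 2969.3612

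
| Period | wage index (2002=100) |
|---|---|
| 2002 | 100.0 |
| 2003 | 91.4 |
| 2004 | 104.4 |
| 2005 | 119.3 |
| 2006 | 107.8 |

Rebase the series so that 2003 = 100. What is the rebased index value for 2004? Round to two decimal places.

114.22

Rebased(2004) = 104.4 / 91.4 × 100 = 114.2232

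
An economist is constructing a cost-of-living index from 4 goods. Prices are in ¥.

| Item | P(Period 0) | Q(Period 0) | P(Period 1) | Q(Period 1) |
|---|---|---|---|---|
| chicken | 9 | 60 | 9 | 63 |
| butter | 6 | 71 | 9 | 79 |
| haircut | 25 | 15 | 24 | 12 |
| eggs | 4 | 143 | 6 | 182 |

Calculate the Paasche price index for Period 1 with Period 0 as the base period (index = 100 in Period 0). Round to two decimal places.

128.47

Paasche price index uses current-period quantities as weights.
ΣP(Period 1)·Q(Period 1) = 9×63 + 9×79 + 24×12 + 6×182 = 567 + 711 + 288 + 1092 = 2658
ΣP(Period 0)·Q(Period 1) = 9×63 + 6×79 + 25×12 + 4×182 = 567 + 474 + 300 + 728 = 2069
Index = 2658 / 2069 × 100 = 128.4679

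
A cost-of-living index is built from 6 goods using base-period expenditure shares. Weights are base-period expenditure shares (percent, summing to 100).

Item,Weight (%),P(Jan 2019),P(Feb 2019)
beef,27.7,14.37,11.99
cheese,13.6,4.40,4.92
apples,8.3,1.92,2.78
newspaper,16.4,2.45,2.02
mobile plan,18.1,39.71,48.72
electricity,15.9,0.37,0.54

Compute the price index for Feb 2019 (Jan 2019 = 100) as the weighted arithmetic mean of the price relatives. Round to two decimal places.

109.27

beef: 27.7 × (11.99/14.37) = 27.7 × 0.834377 = 23.1122
cheese: 13.6 × (4.92/4.40) = 13.6 × 1.118182 = 15.2073
apples: 8.3 × (2.78/1.92) = 8.3 × 1.447917 = 12.0177
newspaper: 16.4 × (2.02/2.45) = 16.4 × 0.824490 = 13.5216
mobile plan: 18.1 × (48.72/39.71) = 18.1 × 1.226895 = 22.2068
electricity: 15.9 × (0.54/0.37) = 15.9 × 1.459459 = 23.2054
Index = Σ wᵢ·(p₁ᵢ/p₀ᵢ) = 23.1122 + 15.2073 + 12.0177 + 13.5216 + 22.2068 + 23.2054 = 109.2711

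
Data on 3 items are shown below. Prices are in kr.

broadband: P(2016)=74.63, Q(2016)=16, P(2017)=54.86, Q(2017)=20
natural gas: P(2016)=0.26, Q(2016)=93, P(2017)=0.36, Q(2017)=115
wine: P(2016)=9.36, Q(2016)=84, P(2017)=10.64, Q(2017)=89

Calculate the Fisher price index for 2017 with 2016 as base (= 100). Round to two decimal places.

Laspeyres component (base-period weights):
ΣP(2017)Q(2016) = 54.86×16 + 0.36×93 + 10.64×84 = 877.76 + 33.48 + 893.76 = 1805
ΣP(2016)Q(2016) = 74.63×16 + 0.26×93 + 9.36×84 = 1194.08 + 24.18 + 786.24 = 2004.5
L = 1805 / 2004.5 × 100 = 90.0474
Paasche component (current-period weights):
ΣP(2017)Q(2017) = 54.86×20 + 0.36×115 + 10.64×89 = 1097.2 + 41.4 + 946.96 = 2085.56
ΣP(2016)Q(2017) = 74.63×20 + 0.26×115 + 9.36×89 = 1492.6 + 29.9 + 833.04 = 2355.54
P = 2085.56 / 2355.54 × 100 = 88.5385
Fisher = √(L × P) = √(90.0474 × 88.5385) = 89.2898

89.29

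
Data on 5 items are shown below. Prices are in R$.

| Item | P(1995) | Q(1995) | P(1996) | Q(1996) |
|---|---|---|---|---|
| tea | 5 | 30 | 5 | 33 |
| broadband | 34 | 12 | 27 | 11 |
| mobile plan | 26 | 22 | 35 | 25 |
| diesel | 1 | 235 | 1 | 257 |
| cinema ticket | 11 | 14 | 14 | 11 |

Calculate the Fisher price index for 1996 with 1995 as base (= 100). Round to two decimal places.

Laspeyres component (base-period weights):
ΣP(1996)Q(1995) = 5×30 + 27×12 + 35×22 + 1×235 + 14×14 = 150 + 324 + 770 + 235 + 196 = 1675
ΣP(1995)Q(1995) = 5×30 + 34×12 + 26×22 + 1×235 + 11×14 = 150 + 408 + 572 + 235 + 154 = 1519
L = 1675 / 1519 × 100 = 110.2699
Paasche component (current-period weights):
ΣP(1996)Q(1996) = 5×33 + 27×11 + 35×25 + 1×257 + 14×11 = 165 + 297 + 875 + 257 + 154 = 1748
ΣP(1995)Q(1996) = 5×33 + 34×11 + 26×25 + 1×257 + 11×11 = 165 + 374 + 650 + 257 + 121 = 1567
P = 1748 / 1567 × 100 = 111.5507
Fisher = √(L × P) = √(110.2699 × 111.5507) = 110.9085

110.91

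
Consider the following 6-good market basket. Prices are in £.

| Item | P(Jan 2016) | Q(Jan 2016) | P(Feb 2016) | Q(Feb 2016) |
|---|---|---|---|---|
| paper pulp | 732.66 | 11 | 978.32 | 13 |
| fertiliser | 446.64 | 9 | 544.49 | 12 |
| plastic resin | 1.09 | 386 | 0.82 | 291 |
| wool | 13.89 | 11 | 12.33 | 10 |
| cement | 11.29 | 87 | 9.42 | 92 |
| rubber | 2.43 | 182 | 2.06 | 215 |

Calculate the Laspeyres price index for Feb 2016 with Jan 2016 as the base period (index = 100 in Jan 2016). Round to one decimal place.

123.0

Laspeyres price index uses base-period quantities as weights.
ΣP(Feb 2016)·Q(Jan 2016) = 978.32×11 + 544.49×9 + 0.82×386 + 12.33×11 + 9.42×87 + 2.06×182 = 10761.52 + 4900.41 + 316.52 + 135.63 + 819.54 + 374.92 = 17308.54
ΣP(Jan 2016)·Q(Jan 2016) = 732.66×11 + 446.64×9 + 1.09×386 + 13.89×11 + 11.29×87 + 2.43×182 = 8059.26 + 4019.76 + 420.74 + 152.79 + 982.23 + 442.26 = 14077.04
Index = 17308.54 / 14077.04 × 100 = 122.9558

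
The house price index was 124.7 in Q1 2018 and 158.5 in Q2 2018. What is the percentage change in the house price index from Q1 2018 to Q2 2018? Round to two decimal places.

27.11%

Change = (158.5 − 124.7) / 124.7 × 100
       = 33.8 / 124.7 × 100 = 27.1051%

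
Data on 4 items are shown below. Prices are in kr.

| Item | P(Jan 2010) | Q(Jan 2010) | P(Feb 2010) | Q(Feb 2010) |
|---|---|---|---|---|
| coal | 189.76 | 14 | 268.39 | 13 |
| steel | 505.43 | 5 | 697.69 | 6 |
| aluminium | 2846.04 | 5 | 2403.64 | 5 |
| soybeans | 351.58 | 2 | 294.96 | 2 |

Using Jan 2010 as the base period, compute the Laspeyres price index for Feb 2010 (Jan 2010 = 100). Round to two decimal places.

Laspeyres price index uses base-period quantities as weights.
ΣP(Feb 2010)·Q(Jan 2010) = 268.39×14 + 697.69×5 + 2403.64×5 + 294.96×2 = 3757.46 + 3488.45 + 12018.2 + 589.92 = 19854.03
ΣP(Jan 2010)·Q(Jan 2010) = 189.76×14 + 505.43×5 + 2846.04×5 + 351.58×2 = 2656.64 + 2527.15 + 14230.2 + 703.16 = 20117.15
Index = 19854.03 / 20117.15 × 100 = 98.6921

98.69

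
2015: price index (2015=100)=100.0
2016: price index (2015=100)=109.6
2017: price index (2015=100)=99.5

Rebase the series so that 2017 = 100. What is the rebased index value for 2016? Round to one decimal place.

110.2

Rebased(2016) = 109.6 / 99.5 × 100 = 110.1508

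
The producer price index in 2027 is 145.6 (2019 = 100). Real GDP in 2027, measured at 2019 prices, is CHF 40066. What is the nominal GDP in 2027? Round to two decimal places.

58336.10

Nominal = Real × (Index/100) = 40066 × (145.6/100)
        = 40066 × 1.456 = 58336.0960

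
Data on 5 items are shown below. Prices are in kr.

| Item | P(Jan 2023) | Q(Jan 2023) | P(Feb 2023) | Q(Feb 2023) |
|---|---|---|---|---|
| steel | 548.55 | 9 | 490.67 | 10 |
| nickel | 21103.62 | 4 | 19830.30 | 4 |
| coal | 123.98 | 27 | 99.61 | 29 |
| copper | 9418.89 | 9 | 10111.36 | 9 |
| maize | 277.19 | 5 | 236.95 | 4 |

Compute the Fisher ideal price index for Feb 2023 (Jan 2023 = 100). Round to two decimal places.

99.85

Laspeyres component (base-period weights):
ΣP(Feb 2023)Q(Jan 2023) = 490.67×9 + 19830.30×4 + 99.61×27 + 10111.36×9 + 236.95×5 = 4416.03 + 79321.2 + 2689.47 + 91002.24 + 1184.75 = 178613.69
ΣP(Jan 2023)Q(Jan 2023) = 548.55×9 + 21103.62×4 + 123.98×27 + 9418.89×9 + 277.19×5 = 4936.95 + 84414.48 + 3347.46 + 84770.01 + 1385.95 = 178854.85
L = 178613.69 / 178854.85 × 100 = 99.8652
Paasche component (current-period weights):
ΣP(Feb 2023)Q(Feb 2023) = 490.67×10 + 19830.30×4 + 99.61×29 + 10111.36×9 + 236.95×4 = 4906.7 + 79321.2 + 2888.69 + 91002.24 + 947.8 = 179066.63
ΣP(Jan 2023)Q(Feb 2023) = 548.55×10 + 21103.62×4 + 123.98×29 + 9418.89×9 + 277.19×4 = 5485.5 + 84414.48 + 3595.42 + 84770.01 + 1108.76 = 179374.17
P = 179066.63 / 179374.17 × 100 = 99.8285
Fisher = √(L × P) = √(99.8652 × 99.8285) = 99.8469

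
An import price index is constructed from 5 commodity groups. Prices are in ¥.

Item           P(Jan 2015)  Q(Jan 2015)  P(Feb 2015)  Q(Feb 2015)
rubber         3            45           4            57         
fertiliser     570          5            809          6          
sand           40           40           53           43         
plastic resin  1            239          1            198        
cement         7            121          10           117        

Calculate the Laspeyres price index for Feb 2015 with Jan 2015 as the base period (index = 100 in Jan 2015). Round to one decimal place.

137.4

Laspeyres price index uses base-period quantities as weights.
ΣP(Feb 2015)·Q(Jan 2015) = 4×45 + 809×5 + 53×40 + 1×239 + 10×121 = 180 + 4045 + 2120 + 239 + 1210 = 7794
ΣP(Jan 2015)·Q(Jan 2015) = 3×45 + 570×5 + 40×40 + 1×239 + 7×121 = 135 + 2850 + 1600 + 239 + 847 = 5671
Index = 7794 / 5671 × 100 = 137.4361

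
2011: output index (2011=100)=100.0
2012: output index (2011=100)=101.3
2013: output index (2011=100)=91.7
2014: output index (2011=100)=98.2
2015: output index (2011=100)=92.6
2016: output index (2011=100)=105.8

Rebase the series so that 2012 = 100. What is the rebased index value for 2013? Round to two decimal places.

90.52

Rebased(2013) = 91.7 / 101.3 × 100 = 90.5232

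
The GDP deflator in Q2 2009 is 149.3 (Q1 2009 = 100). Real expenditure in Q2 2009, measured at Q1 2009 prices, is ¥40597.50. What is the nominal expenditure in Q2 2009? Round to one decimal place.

Nominal = Real × (Index/100) = 40597.50 × (149.3/100)
        = 40597.50 × 1.493 = 60612.0675

60612.1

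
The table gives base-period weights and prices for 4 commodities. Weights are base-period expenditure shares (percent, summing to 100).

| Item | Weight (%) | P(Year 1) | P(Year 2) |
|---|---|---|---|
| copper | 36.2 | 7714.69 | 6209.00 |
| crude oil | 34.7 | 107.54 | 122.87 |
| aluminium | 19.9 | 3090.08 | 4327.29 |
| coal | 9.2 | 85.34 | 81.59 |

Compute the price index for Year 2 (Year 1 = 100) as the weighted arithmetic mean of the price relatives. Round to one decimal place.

copper: 36.2 × (6209.00/7714.69) = 36.2 × 0.804828 = 29.1348
crude oil: 34.7 × (122.87/107.54) = 34.7 × 1.142552 = 39.6465
aluminium: 19.9 × (4327.29/3090.08) = 19.9 × 1.400381 = 27.8676
coal: 9.2 × (81.59/85.34) = 9.2 × 0.956058 = 8.7957
Index = Σ wᵢ·(p₁ᵢ/p₀ᵢ) = 29.1348 + 39.6465 + 27.8676 + 8.7957 = 105.4446

105.4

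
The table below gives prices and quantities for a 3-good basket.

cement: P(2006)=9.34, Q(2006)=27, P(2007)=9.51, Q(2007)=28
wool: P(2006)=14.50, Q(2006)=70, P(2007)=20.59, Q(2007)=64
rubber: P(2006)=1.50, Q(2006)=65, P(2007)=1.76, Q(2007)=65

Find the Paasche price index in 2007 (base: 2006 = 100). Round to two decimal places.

Paasche price index uses current-period quantities as weights.
ΣP(2007)·Q(2007) = 9.51×28 + 20.59×64 + 1.76×65 = 266.28 + 1317.76 + 114.4 = 1698.44
ΣP(2006)·Q(2007) = 9.34×28 + 14.50×64 + 1.50×65 = 261.52 + 928 + 97.5 = 1287.02
Index = 1698.44 / 1287.02 × 100 = 131.9669

131.97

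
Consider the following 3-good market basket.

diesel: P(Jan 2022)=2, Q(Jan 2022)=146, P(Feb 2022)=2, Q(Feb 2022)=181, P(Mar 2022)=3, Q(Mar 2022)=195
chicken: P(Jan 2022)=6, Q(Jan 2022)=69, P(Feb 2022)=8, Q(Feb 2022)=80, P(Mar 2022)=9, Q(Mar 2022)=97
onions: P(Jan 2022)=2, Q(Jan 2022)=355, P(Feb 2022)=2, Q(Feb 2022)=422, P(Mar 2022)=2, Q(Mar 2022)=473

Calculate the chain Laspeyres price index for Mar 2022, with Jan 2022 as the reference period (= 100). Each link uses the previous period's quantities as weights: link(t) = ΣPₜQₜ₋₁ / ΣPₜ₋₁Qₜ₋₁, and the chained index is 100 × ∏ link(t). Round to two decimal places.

125.26

Link Jan 2022→Feb 2022:
ΣP(Feb 2022)Q(Jan 2022) = 2×146 + 8×69 + 2×355 = 292 + 552 + 710 = 1554
ΣP(Jan 2022)Q(Jan 2022) = 2×146 + 6×69 + 2×355 = 292 + 414 + 710 = 1416
link = 1554/1416 = 1.097458
Link Feb 2022→Mar 2022:
ΣP(Mar 2022)Q(Feb 2022) = 3×181 + 9×80 + 2×422 = 543 + 720 + 844 = 2107
ΣP(Feb 2022)Q(Feb 2022) = 2×181 + 8×80 + 2×422 = 362 + 640 + 844 = 1846
link = 2107/1846 = 1.141387
Chained index = 100 × 1.097458 × 1.141387 = 125.2624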